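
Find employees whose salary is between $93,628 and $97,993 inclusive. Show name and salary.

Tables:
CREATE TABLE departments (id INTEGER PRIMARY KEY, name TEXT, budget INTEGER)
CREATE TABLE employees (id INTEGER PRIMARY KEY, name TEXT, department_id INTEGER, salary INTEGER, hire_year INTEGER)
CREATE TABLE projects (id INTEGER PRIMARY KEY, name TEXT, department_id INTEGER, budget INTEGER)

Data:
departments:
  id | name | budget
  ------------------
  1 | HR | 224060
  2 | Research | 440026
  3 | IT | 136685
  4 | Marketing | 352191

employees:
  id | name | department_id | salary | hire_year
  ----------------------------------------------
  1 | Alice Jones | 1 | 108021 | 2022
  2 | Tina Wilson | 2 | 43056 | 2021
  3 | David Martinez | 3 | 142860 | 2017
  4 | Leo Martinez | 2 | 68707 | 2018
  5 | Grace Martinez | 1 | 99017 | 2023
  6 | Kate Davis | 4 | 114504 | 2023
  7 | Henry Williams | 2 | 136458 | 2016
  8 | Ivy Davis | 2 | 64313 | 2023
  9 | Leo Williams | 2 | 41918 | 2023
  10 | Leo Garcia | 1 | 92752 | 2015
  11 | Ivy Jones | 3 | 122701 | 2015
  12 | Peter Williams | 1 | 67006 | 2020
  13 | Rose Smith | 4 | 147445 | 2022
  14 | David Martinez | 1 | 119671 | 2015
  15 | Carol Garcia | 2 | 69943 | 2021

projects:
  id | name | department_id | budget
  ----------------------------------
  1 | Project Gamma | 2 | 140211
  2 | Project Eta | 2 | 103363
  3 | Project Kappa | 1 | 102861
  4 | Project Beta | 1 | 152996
SELECT name, salary FROM employees WHERE salary BETWEEN 93628 AND 97993

Execution result:
(no rows)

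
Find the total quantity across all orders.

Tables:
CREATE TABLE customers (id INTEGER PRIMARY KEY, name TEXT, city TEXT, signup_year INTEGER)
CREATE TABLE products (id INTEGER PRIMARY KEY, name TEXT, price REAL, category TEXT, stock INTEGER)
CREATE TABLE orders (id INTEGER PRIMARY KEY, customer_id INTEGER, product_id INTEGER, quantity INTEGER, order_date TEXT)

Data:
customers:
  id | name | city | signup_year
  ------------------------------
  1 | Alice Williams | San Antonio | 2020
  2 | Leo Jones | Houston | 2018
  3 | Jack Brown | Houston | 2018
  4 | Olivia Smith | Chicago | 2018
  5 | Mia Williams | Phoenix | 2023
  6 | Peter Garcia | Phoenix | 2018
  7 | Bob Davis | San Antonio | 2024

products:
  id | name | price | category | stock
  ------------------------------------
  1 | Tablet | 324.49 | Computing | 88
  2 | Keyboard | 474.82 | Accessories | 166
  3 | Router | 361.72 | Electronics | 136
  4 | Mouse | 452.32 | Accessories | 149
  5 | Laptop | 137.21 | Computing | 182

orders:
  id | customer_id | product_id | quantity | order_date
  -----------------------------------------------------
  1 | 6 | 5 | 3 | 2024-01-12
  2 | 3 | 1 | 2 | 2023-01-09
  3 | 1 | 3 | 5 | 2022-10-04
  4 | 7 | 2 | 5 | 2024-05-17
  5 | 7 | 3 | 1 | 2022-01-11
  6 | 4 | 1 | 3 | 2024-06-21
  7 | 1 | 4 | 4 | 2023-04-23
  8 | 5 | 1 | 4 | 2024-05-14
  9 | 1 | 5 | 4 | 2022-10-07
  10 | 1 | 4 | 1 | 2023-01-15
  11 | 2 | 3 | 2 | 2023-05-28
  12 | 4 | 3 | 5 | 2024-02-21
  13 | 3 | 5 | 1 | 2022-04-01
SELECT SUM(quantity) FROM orders

Execution result:
40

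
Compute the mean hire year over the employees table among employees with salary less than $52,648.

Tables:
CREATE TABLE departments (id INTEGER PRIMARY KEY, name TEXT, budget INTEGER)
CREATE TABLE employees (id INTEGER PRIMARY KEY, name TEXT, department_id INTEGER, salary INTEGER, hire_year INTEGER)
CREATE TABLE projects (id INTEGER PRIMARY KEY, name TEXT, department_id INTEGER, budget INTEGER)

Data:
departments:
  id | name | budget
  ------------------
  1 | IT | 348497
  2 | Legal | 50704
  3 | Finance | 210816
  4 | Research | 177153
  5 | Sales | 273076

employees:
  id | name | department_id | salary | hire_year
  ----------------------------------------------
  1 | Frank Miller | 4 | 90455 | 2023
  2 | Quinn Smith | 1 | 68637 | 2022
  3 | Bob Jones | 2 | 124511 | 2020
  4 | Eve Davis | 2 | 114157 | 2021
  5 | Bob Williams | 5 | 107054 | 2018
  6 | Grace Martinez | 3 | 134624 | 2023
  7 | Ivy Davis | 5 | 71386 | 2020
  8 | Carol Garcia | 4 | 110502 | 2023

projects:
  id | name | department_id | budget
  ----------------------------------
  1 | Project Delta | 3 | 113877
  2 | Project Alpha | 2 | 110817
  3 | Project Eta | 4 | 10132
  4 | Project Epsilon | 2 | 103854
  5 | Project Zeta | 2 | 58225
SELECT AVG(hire_year) FROM employees WHERE salary < 52648

Execution result:
NULL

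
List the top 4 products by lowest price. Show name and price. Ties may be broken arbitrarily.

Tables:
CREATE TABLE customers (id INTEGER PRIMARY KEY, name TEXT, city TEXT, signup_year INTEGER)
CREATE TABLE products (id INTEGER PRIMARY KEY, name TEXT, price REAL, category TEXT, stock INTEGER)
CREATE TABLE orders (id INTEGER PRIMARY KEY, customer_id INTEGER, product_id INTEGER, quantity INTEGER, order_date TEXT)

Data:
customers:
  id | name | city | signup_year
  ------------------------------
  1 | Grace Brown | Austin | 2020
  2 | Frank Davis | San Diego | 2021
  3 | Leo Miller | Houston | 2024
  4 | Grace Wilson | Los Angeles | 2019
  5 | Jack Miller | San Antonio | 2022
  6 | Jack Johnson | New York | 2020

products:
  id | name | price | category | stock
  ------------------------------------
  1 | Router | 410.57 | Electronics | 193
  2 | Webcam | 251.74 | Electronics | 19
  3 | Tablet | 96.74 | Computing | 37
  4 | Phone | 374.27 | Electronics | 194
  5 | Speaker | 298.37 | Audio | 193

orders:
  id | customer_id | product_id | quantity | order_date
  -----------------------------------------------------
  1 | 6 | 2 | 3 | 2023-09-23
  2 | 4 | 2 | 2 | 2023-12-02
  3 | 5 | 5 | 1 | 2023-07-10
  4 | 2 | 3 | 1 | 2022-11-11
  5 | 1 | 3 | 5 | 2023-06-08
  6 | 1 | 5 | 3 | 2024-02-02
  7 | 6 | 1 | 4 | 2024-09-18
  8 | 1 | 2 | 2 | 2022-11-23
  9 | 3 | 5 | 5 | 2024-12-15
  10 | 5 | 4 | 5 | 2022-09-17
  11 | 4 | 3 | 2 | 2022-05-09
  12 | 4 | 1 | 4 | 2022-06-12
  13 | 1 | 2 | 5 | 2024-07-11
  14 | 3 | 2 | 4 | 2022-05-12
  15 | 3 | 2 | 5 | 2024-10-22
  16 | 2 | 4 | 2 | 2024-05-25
SELECT name, price FROM products ORDER BY price ASC LIMIT 4

Execution result:
name | price
Tablet | 96.74
Webcam | 251.74
Speaker | 298.37
Phone | 374.27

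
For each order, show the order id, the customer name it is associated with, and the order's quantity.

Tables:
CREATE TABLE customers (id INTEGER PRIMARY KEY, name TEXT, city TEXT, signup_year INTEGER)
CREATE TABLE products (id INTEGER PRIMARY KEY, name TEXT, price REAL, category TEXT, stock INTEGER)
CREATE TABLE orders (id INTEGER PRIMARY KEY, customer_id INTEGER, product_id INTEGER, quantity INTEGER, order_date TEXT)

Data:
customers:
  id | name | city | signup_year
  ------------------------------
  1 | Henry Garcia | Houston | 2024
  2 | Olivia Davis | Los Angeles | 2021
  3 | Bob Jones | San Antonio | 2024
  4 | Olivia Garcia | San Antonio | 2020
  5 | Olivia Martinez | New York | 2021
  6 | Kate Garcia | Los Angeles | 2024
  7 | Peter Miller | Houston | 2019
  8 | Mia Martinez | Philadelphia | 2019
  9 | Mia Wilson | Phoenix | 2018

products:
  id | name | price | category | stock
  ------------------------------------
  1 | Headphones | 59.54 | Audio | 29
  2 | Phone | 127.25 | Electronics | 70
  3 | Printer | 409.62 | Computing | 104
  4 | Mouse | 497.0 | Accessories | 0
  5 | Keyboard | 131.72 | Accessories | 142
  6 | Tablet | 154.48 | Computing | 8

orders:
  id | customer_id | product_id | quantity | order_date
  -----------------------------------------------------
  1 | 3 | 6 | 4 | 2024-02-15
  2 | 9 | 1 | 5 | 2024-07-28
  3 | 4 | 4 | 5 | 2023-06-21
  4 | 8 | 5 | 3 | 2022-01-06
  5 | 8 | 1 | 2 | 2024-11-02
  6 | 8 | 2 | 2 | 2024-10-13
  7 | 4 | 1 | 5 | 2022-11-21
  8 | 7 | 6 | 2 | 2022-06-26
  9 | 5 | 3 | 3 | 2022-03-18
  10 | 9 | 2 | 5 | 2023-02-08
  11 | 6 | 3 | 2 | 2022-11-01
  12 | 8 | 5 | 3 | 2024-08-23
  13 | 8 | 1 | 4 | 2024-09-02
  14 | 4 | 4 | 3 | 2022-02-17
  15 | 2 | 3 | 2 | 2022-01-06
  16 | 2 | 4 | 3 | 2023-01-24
SELECT c.id, p.name AS customer, c.quantity FROM orders c JOIN customers p ON c.customer_id = p.id

Execution result:
id | customer | quantity
1 | Bob Jones | 4
2 | Mia Wilson | 5
3 | Olivia Garcia | 5
4 | Mia Martinez | 3
5 | Mia Martinez | 2
6 | Mia Martinez | 2
7 | Olivia Garcia | 5
8 | Peter Miller | 2
9 | Olivia Martinez | 3
10 | Mia Wilson | 5
11 | Kate Garcia | 2
12 | Mia Martinez | 3
13 | Mia Martinez | 4
14 | Olivia Garcia | 3
15 | Olivia Davis | 2
16 | Olivia Davis | 3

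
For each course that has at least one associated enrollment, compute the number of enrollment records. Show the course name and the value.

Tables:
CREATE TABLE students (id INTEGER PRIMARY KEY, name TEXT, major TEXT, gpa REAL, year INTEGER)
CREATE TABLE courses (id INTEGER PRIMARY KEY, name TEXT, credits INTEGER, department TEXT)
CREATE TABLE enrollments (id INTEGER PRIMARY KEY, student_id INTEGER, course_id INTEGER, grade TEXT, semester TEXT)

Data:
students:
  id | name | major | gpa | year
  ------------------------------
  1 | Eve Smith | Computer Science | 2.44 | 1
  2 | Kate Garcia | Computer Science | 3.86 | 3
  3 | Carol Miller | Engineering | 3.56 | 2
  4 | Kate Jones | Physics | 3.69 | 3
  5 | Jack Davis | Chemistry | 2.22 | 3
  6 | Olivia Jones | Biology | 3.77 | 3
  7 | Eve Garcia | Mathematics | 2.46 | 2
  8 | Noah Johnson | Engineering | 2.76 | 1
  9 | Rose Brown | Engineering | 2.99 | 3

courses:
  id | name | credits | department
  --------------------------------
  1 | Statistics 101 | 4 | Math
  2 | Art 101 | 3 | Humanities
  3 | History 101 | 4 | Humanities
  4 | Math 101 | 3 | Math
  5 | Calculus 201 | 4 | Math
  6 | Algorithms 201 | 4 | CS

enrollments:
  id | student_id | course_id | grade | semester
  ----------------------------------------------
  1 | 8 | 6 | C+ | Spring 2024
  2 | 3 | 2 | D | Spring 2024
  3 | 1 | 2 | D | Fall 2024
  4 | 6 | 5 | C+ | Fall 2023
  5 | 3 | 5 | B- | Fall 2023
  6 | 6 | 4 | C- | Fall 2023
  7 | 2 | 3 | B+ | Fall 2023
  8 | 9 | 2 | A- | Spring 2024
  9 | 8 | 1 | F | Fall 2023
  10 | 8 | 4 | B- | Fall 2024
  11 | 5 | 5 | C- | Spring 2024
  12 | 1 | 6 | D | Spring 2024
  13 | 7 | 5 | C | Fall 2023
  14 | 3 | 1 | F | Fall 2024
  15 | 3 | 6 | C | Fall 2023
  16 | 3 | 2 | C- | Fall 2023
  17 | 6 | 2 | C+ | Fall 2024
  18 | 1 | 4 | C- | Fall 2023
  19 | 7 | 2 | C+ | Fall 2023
SELECT p.name, COUNT(*) AS n FROM enrollments c JOIN courses p ON c.course_id = p.id GROUP BY p.id, p.name

Execution result:
name | n
Statistics 101 | 2
Art 101 | 6
History 101 | 1
Math 101 | 3
Calculus 201 | 4
Algorithms 201 | 3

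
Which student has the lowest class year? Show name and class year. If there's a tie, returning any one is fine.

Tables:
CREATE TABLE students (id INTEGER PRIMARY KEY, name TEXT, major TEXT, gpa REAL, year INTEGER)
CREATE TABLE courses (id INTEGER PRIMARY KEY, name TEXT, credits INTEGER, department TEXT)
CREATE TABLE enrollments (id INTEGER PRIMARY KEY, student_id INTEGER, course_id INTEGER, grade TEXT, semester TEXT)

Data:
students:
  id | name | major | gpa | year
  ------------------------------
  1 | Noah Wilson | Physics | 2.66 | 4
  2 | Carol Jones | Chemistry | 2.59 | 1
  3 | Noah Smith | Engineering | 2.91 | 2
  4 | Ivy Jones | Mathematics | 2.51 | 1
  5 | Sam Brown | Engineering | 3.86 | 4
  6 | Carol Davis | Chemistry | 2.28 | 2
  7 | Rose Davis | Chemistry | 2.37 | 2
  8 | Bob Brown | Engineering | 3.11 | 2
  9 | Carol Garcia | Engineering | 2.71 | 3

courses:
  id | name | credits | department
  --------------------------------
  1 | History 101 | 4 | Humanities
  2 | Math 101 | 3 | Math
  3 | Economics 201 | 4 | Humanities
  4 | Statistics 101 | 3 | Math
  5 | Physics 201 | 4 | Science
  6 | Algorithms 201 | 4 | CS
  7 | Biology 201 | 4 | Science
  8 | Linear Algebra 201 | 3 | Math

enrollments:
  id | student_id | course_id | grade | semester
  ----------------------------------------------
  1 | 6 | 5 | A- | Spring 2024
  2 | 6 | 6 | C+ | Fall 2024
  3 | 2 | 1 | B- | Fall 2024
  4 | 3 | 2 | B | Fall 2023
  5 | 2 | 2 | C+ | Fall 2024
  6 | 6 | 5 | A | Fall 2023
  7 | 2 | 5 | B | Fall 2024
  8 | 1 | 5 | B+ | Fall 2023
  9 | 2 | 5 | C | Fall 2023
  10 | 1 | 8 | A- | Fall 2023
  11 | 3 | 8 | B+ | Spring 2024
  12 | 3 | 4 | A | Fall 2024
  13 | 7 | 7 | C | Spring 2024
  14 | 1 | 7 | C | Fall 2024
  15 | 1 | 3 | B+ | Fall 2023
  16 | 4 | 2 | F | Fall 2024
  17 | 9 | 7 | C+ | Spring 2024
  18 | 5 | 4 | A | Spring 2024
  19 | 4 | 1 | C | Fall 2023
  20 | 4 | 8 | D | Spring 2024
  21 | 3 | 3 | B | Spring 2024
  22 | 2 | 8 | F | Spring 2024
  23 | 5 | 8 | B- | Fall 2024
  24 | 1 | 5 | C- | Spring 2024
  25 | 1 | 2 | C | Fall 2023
SELECT name, year FROM students ORDER BY year ASC LIMIT 1

Execution result:
name | year
Carol Jones | 1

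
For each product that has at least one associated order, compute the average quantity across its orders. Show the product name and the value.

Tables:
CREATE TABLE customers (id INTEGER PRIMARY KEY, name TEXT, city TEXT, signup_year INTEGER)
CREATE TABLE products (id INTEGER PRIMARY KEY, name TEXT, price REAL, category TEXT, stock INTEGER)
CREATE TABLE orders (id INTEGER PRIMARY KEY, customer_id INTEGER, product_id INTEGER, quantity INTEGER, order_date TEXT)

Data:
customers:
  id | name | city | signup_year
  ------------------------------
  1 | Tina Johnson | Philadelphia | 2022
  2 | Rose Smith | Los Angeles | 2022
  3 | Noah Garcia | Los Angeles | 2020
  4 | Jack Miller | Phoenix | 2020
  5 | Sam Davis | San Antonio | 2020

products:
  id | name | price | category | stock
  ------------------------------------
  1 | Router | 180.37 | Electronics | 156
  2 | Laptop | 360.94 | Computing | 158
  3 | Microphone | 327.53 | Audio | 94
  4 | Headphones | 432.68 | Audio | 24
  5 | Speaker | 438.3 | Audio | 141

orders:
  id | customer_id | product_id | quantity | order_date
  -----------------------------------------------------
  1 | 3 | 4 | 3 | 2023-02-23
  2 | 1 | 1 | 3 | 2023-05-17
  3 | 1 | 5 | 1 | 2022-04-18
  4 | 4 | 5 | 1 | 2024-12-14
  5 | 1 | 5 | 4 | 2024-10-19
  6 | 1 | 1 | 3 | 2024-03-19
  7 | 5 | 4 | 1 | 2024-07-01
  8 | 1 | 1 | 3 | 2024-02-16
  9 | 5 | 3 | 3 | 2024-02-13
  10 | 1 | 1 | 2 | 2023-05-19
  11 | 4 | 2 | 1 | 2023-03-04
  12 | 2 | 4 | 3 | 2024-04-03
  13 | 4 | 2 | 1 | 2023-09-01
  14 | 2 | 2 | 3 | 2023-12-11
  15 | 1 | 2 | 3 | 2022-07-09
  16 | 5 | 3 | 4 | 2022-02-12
SELECT p.name, AVG(c.quantity) AS avg_quantity FROM orders c JOIN products p ON c.product_id = p.id GROUP BY p.id, p.name

Execution result:
name | avg_quantity
Router | 2.75
Laptop | 2.00
Microphone | 3.50
Headphones | 2.33
Speaker | 2.00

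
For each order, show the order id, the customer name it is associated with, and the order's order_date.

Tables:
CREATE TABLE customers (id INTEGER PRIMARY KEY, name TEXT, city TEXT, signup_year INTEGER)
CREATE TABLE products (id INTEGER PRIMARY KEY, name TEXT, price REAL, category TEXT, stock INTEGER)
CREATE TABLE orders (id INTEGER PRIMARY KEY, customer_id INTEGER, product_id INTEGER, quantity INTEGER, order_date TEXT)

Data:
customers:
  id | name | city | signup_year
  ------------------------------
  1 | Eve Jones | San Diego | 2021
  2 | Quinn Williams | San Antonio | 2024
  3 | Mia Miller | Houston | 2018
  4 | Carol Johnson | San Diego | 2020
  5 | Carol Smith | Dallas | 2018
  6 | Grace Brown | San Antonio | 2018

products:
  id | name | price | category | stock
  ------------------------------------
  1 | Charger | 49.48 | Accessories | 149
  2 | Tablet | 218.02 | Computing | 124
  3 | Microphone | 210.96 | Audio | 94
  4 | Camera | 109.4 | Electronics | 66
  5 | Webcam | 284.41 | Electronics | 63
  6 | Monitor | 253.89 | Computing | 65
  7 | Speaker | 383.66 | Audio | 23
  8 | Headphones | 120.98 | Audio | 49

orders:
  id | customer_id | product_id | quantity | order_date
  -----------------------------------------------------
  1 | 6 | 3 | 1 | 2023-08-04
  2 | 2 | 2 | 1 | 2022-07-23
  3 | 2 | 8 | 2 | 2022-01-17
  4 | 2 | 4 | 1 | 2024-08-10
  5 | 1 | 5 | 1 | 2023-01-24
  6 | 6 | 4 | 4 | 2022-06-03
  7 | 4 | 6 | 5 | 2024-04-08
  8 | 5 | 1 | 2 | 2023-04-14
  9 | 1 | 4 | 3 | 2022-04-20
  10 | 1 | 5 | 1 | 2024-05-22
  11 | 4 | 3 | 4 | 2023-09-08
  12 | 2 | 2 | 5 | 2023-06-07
SELECT c.id, p.name AS customer, c.order_date FROM orders c JOIN customers p ON c.customer_id = p.id

Execution result:
id | customer | order_date
1 | Grace Brown | 2023-08-04
2 | Quinn Williams | 2022-07-23
3 | Quinn Williams | 2022-01-17
4 | Quinn Williams | 2024-08-10
5 | Eve Jones | 2023-01-24
6 | Grace Brown | 2022-06-03
7 | Carol Johnson | 2024-04-08
8 | Carol Smith | 2023-04-14
9 | Eve Jones | 2022-04-20
10 | Eve Jones | 2024-05-22
11 | Carol Johnson | 2023-09-08
12 | Quinn Williams | 2023-06-07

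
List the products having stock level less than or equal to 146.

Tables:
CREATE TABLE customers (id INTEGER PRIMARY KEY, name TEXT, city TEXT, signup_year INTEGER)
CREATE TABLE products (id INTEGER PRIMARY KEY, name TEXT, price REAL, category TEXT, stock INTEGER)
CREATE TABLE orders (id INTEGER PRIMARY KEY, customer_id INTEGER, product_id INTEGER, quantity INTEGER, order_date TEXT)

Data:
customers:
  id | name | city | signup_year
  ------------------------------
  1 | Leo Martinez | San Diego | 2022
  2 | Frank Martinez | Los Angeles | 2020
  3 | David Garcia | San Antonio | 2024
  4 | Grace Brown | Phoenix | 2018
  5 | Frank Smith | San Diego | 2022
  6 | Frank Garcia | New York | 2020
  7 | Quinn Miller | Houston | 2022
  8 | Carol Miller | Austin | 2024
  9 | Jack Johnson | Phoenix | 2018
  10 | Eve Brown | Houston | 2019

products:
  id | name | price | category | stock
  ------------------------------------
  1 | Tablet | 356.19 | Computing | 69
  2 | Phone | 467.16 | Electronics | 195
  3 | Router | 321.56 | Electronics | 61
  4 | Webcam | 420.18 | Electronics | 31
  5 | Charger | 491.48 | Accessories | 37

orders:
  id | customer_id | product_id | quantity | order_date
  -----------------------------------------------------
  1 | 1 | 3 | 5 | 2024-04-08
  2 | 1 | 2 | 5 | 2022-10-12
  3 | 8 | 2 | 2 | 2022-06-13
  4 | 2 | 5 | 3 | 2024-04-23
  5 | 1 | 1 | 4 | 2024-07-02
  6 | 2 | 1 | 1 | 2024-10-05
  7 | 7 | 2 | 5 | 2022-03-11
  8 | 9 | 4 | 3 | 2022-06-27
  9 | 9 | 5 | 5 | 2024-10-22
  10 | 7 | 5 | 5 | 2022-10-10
SELECT name, stock FROM products WHERE stock <= 146

Execution result:
name | stock
Tablet | 69
Router | 61
Webcam | 31
Charger | 37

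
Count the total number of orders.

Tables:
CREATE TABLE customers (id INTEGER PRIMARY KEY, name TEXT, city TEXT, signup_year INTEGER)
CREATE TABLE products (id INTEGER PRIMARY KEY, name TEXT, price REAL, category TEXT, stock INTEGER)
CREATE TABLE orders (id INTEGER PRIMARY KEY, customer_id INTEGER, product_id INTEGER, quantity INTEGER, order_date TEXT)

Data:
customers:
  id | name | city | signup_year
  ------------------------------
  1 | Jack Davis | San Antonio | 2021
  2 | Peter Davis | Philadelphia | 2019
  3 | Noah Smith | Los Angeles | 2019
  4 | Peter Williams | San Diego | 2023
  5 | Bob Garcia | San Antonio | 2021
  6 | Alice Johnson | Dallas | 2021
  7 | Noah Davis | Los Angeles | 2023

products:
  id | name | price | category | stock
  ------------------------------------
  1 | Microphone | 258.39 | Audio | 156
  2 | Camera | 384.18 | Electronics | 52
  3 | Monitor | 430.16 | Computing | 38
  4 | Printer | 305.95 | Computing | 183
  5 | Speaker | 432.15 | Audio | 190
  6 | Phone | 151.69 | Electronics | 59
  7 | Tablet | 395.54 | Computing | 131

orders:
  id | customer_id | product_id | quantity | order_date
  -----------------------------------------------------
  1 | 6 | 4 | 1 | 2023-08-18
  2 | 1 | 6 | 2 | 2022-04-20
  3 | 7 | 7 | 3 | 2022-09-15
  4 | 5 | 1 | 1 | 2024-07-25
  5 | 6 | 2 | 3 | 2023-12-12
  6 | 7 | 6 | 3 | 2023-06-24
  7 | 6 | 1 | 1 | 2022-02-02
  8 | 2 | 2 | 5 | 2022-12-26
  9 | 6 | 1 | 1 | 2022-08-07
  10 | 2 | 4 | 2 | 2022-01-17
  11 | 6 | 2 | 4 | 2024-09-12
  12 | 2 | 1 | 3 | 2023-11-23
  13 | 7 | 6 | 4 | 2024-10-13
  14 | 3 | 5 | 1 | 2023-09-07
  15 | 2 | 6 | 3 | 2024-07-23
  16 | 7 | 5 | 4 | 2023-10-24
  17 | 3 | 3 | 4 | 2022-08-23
SELECT COUNT(*) FROM orders

Execution result:
17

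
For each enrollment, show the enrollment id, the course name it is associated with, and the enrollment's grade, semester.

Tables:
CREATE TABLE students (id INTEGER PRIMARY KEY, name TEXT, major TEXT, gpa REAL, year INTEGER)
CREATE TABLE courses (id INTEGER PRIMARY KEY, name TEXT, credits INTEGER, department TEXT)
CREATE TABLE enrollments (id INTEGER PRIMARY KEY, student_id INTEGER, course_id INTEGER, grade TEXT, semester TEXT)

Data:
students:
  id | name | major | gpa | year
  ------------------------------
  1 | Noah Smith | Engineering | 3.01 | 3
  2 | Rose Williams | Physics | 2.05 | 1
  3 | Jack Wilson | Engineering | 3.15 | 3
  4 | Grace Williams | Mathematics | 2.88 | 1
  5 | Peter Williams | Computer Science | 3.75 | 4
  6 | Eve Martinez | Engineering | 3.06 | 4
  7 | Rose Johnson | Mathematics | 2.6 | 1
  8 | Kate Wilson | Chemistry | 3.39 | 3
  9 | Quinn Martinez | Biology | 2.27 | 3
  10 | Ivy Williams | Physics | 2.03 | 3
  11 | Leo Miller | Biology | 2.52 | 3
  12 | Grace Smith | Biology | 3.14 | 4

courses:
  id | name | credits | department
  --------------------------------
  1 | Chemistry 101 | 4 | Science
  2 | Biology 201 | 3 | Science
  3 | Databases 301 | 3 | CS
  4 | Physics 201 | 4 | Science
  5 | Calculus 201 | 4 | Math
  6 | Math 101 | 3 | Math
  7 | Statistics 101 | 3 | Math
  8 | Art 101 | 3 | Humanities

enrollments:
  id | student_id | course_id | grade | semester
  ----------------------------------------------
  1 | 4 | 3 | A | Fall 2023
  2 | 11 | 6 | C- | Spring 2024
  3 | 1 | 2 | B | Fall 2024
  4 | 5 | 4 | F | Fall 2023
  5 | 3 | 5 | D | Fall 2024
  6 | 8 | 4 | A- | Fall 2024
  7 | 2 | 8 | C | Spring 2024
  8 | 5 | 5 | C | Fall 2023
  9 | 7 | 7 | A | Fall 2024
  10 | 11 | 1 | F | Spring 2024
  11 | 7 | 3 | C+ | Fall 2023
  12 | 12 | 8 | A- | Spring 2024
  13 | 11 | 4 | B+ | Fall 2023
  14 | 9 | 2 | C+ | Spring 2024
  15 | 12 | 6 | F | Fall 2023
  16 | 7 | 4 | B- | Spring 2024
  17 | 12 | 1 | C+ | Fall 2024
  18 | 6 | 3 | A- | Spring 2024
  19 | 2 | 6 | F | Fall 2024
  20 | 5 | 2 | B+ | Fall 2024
SELECT c.id, p.name AS course, c.grade, c.semester FROM enrollments c JOIN courses p ON c.course_id = p.id

Execution result:
id | course | grade | semester
1 | Databases 301 | A | Fall 2023
2 | Math 101 | C- | Spring 2024
3 | Biology 201 | B | Fall 2024
4 | Physics 201 | F | Fall 2023
5 | Calculus 201 | D | Fall 2024
6 | Physics 201 | A- | Fall 2024
7 | Art 101 | C | Spring 2024
8 | Calculus 201 | C | Fall 2023
9 | Statistics 101 | A | Fall 2024
10 | Chemistry 101 | F | Spring 2024
11 | Databases 301 | C+ | Fall 2023
12 | Art 101 | A- | Spring 2024
13 | Physics 201 | B+ | Fall 2023
14 | Biology 201 | C+ | Spring 2024
15 | Math 101 | F | Fall 2023
16 | Physics 201 | B- | Spring 2024
17 | Chemistry 101 | C+ | Fall 2024
18 | Databases 301 | A- | Spring 2024
19 | Math 101 | F | Fall 2024
20 | Biology 201 | B+ | Fall 2024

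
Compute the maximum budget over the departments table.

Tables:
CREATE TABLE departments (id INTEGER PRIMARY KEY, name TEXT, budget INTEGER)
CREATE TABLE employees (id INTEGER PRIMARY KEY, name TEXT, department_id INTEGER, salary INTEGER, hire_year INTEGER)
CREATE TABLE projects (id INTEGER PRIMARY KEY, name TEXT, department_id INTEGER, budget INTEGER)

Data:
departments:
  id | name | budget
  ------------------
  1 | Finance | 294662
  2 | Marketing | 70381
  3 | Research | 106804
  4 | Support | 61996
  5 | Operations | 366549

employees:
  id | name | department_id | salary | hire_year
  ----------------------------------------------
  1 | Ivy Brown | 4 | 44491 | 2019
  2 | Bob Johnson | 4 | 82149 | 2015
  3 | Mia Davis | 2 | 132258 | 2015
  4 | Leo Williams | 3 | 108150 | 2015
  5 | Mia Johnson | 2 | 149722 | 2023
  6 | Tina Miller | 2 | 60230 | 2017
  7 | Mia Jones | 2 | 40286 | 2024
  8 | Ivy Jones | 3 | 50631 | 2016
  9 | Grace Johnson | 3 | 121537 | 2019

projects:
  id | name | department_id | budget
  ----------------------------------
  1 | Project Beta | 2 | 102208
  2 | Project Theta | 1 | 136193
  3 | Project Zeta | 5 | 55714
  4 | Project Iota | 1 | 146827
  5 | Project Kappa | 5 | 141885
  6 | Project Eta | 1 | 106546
SELECT MAX(budget) FROM departments

Execution result:
366549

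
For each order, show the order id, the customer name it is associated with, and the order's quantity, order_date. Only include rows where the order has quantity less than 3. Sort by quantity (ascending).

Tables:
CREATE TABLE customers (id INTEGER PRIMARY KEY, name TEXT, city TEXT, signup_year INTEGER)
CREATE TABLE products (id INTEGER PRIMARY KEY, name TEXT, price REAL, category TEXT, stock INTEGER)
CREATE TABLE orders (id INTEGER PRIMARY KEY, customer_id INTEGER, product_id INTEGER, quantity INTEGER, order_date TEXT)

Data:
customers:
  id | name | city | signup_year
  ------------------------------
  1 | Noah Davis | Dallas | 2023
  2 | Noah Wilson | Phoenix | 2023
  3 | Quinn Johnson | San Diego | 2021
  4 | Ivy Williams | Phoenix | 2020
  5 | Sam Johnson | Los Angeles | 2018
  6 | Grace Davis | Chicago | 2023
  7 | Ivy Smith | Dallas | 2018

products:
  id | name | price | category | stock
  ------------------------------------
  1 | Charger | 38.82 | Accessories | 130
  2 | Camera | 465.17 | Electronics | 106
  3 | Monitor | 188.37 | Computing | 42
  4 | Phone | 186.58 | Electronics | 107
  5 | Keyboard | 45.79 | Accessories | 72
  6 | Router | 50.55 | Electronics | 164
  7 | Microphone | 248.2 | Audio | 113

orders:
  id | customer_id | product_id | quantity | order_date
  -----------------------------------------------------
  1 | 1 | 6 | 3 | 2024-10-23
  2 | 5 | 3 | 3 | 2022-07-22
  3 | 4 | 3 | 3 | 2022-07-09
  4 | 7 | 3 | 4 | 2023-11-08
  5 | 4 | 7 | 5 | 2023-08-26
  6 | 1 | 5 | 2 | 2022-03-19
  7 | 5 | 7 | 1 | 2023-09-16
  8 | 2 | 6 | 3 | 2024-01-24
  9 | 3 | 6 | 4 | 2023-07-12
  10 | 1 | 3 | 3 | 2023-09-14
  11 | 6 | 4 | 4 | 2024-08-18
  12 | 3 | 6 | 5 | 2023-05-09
SELECT c.id, p.name AS customer, c.quantity, c.order_date FROM orders c JOIN customers p ON c.customer_id = p.id WHERE c.quantity < 3 ORDER BY c.quantity ASC

Execution result:
id | customer | quantity | order_date
7 | Sam Johnson | 1 | 2023-09-16
6 | Noah Davis | 2 | 2022-03-19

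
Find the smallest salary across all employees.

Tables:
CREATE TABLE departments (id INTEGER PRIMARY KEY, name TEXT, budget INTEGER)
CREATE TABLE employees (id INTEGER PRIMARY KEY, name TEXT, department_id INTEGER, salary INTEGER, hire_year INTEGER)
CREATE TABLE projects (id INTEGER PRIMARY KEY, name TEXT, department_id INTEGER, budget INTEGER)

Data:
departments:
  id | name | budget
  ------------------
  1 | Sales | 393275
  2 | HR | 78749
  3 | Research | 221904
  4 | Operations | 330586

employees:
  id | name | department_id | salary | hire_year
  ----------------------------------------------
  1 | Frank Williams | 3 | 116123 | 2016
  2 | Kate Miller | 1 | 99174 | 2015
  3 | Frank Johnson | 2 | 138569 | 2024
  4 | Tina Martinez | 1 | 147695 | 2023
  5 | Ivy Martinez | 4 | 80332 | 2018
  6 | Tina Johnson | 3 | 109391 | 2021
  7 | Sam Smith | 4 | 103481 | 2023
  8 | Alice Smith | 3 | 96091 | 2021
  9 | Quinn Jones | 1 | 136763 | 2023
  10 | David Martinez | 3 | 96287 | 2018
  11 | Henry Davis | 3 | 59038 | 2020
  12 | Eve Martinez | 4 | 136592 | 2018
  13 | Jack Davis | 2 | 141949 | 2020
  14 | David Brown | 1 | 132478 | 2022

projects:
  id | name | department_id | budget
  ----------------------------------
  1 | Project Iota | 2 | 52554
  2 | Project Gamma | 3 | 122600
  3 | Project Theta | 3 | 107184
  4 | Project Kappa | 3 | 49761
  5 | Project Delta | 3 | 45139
SELECT MIN(salary) FROM employees

Execution result:
59038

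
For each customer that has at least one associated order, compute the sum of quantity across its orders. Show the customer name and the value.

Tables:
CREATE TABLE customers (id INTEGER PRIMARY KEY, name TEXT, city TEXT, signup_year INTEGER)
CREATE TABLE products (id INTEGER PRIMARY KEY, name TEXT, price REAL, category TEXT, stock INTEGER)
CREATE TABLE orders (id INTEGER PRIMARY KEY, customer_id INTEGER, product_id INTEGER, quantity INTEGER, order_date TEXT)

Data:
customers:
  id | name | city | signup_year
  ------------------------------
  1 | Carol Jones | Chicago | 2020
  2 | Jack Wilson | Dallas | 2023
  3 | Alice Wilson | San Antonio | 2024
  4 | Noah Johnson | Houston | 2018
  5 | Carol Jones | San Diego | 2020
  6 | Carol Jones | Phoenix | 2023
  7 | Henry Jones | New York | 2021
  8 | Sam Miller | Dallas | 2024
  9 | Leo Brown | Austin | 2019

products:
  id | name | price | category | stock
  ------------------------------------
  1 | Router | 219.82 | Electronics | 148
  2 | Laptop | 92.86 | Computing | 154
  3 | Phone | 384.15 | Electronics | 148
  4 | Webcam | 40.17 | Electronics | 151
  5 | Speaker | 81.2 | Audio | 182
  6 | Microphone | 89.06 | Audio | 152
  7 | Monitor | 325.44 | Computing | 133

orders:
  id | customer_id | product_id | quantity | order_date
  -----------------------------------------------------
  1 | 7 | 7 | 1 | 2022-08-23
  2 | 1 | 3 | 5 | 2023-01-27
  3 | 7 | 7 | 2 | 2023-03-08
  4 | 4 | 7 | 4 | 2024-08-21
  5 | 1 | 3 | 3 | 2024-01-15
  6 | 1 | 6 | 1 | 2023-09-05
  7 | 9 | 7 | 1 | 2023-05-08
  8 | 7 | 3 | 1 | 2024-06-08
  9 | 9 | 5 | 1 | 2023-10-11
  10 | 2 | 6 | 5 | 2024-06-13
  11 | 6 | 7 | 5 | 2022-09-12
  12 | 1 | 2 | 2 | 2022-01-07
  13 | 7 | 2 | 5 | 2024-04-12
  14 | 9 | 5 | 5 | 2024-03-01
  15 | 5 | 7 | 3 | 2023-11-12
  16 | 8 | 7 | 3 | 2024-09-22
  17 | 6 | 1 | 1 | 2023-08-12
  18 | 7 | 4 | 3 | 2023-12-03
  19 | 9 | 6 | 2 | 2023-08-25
SELECT p.name, SUM(c.quantity) AS sum_quantity FROM orders c JOIN customers p ON c.customer_id = p.id GROUP BY p.id, p.name

Execution result:
name | sum_quantity
Carol Jones | 11
Jack Wilson | 5
Noah Johnson | 4
Carol Jones | 3
Carol Jones | 6
Henry Jones | 12
Sam Miller | 3
Leo Brown | 9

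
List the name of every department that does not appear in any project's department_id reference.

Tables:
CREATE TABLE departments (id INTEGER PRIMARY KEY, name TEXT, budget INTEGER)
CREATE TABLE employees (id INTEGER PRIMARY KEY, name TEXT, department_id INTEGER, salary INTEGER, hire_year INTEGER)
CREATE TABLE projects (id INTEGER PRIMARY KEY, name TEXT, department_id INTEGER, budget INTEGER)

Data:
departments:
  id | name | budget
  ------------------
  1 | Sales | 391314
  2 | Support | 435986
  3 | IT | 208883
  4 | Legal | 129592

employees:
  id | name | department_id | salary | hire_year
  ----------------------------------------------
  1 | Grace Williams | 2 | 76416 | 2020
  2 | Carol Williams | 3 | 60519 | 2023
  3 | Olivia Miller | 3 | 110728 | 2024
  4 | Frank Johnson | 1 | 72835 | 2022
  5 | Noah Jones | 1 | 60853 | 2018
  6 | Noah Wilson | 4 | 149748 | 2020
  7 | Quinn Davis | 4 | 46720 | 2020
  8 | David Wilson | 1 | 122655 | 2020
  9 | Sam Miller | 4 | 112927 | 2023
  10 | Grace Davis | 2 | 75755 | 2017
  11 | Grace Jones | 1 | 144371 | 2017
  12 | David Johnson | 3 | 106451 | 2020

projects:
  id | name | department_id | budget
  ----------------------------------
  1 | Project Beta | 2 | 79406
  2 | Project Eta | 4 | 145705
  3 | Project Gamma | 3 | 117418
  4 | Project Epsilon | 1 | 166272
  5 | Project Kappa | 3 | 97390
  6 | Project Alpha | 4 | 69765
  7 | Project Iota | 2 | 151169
SELECT p.name FROM departments p LEFT JOIN projects c ON c.department_id = p.id WHERE c.id IS NULL

Execution result:
(no rows)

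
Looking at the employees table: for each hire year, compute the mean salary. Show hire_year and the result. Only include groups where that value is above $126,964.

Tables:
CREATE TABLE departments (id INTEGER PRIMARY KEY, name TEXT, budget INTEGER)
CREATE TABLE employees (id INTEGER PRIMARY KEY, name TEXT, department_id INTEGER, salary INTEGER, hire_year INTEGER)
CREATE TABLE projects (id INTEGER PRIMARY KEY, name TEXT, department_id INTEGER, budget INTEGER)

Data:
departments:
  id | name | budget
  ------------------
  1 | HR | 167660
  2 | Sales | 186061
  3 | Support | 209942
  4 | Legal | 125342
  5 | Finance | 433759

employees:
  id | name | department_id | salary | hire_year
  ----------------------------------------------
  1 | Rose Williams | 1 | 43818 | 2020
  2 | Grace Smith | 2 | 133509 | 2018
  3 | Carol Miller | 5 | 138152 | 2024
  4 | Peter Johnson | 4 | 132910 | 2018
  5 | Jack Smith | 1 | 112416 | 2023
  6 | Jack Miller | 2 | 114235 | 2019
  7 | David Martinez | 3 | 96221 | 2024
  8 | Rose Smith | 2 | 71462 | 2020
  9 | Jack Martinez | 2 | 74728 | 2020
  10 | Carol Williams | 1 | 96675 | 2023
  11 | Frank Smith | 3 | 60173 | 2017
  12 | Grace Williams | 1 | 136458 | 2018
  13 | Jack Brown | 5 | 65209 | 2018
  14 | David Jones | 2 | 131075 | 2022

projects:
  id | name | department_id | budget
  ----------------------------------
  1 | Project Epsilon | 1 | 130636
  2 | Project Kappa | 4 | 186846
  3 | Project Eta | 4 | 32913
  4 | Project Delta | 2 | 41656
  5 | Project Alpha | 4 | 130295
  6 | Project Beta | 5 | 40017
SELECT hire_year, AVG(salary) AS avg_salary FROM employees GROUP BY hire_year HAVING AVG(salary) > 126964

Execution result:
hire_year | avg_salary
2022 | 131075.00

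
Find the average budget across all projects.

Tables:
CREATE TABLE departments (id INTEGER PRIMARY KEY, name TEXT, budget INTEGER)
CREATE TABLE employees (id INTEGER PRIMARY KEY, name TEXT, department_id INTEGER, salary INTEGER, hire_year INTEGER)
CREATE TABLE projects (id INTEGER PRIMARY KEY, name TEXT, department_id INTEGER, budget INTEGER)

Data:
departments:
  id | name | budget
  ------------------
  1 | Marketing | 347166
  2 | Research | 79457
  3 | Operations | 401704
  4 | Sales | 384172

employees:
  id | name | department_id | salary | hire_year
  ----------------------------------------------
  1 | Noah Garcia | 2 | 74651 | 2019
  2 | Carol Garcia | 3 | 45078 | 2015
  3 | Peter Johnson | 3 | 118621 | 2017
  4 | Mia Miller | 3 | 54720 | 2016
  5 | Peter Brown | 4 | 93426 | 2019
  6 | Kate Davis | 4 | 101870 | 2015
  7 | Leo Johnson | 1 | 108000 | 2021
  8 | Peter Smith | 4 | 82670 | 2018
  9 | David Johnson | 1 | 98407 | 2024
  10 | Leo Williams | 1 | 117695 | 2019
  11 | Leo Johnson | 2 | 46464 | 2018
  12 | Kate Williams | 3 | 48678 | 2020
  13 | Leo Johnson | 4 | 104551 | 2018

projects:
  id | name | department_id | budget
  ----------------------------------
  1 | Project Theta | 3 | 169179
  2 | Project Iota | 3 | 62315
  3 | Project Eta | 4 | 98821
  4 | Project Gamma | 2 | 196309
SELECT AVG(budget) FROM projects

Execution result:
131656.00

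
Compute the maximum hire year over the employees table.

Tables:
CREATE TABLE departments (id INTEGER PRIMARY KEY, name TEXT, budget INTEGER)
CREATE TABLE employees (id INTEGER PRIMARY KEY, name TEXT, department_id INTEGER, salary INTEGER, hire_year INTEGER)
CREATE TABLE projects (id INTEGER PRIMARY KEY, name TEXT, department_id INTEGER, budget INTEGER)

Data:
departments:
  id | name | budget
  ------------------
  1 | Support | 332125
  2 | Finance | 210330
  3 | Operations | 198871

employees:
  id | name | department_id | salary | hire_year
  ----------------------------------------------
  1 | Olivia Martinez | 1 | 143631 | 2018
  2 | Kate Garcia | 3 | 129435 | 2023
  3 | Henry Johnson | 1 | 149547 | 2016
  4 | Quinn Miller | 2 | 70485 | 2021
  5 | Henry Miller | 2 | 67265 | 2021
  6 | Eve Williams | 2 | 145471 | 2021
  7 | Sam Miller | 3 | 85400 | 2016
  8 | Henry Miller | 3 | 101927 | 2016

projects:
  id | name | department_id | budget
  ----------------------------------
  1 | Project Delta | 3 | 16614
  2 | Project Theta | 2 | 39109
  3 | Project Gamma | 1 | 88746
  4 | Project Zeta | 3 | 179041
SELECT MAX(hire_year) FROM employees

Execution result:
2023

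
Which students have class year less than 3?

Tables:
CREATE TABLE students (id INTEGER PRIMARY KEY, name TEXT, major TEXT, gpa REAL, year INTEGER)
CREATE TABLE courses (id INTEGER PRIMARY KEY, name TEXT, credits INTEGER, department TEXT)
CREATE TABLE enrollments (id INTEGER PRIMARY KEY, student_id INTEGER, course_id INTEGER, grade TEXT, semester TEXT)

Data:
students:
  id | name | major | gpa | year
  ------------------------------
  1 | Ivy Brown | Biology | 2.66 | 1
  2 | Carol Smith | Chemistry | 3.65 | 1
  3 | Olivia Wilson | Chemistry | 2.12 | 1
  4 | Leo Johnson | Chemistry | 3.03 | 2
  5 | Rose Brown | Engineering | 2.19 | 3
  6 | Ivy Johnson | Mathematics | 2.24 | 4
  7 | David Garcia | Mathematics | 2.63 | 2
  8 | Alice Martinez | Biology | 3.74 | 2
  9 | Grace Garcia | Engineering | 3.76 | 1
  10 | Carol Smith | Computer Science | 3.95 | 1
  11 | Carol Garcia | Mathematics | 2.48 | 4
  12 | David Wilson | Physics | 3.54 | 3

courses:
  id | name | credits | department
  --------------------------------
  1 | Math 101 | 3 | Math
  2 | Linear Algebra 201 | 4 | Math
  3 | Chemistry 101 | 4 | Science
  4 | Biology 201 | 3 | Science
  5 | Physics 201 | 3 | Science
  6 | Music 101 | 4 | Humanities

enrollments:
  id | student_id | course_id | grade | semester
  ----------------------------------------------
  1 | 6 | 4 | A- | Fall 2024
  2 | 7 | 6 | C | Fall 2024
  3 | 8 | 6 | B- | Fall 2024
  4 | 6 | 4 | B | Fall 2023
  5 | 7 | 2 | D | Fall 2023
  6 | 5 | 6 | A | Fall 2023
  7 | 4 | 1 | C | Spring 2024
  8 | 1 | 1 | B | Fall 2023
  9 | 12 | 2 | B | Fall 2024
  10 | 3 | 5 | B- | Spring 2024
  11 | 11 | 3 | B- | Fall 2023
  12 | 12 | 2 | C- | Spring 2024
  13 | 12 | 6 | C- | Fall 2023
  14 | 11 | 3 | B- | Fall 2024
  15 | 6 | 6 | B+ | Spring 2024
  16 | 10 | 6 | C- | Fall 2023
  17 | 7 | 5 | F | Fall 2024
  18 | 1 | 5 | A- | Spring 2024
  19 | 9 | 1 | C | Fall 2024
SELECT name, year FROM students WHERE year < 3

Execution result:
name | year
Ivy Brown | 1
Carol Smith | 1
Olivia Wilson | 1
Leo Johnson | 2
David Garcia | 2
Alice Martinez | 2
Grace Garcia | 1
Carol Smith | 1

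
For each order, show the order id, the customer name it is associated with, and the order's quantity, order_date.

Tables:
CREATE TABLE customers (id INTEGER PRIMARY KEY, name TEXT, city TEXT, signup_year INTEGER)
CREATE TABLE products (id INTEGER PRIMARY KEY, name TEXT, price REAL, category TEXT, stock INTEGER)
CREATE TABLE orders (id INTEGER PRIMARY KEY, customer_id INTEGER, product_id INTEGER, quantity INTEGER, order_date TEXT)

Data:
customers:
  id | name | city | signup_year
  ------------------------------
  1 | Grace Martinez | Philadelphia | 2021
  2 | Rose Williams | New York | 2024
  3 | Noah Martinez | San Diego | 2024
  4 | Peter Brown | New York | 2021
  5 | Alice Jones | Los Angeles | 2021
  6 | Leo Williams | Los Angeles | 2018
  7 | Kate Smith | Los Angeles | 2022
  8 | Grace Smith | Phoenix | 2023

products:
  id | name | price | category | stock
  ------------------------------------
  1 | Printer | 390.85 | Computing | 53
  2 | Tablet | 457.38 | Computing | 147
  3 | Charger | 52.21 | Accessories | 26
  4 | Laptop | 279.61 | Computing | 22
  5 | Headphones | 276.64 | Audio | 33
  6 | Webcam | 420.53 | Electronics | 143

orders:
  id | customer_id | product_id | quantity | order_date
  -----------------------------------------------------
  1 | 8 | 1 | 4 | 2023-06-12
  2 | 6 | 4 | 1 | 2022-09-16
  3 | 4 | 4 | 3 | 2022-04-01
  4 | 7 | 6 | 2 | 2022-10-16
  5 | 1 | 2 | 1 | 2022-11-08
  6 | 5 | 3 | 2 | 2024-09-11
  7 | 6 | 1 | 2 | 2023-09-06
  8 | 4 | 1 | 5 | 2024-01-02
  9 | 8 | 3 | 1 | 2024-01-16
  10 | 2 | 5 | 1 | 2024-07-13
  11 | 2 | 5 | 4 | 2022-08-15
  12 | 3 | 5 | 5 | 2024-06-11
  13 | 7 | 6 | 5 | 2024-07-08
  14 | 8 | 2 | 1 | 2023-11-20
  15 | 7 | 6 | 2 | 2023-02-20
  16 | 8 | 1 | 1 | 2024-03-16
SELECT c.id, p.name AS customer, c.quantity, c.order_date FROM orders c JOIN customers p ON c.customer_id = p.id

Execution result:
id | customer | quantity | order_date
1 | Grace Smith | 4 | 2023-06-12
2 | Leo Williams | 1 | 2022-09-16
3 | Peter Brown | 3 | 2022-04-01
4 | Kate Smith | 2 | 2022-10-16
5 | Grace Martinez | 1 | 2022-11-08
6 | Alice Jones | 2 | 2024-09-11
7 | Leo Williams | 2 | 2023-09-06
8 | Peter Brown | 5 | 2024-01-02
9 | Grace Smith | 1 | 2024-01-16
10 | Rose Williams | 1 | 2024-07-13
11 | Rose Williams | 4 | 2022-08-15
12 | Noah Martinez | 5 | 2024-06-11
13 | Kate Smith | 5 | 2024-07-08
14 | Grace Smith | 1 | 2023-11-20
15 | Kate Smith | 2 | 2023-02-20
16 | Grace Smith | 1 | 2024-03-16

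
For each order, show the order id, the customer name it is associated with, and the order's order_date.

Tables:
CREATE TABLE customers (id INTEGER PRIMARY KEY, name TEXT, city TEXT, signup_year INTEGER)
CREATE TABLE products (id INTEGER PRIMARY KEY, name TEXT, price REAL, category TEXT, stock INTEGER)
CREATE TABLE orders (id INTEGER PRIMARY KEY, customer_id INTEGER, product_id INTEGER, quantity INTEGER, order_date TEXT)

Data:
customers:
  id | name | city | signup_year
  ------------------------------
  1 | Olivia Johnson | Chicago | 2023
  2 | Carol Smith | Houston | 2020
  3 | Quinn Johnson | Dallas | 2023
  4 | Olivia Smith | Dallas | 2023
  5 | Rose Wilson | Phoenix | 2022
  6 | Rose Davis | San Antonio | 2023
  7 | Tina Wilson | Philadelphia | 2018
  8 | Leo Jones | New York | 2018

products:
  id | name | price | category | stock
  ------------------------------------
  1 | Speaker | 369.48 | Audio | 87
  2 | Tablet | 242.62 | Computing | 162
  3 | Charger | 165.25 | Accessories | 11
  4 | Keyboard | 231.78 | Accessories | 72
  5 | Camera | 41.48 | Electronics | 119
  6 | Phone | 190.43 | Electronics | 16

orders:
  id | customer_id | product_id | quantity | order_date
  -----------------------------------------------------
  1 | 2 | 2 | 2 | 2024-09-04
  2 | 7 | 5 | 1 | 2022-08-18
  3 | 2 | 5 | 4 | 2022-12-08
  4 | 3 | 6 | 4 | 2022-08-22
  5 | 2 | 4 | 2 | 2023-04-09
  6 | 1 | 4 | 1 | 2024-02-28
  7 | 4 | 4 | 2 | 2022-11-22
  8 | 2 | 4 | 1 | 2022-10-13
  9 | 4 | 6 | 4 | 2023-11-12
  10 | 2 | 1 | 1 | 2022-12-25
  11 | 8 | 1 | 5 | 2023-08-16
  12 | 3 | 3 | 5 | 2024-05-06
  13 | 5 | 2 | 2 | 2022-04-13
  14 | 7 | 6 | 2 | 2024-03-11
SELECT c.id, p.name AS customer, c.order_date FROM orders c JOIN customers p ON c.customer_id = p.id

Execution result:
id | customer | order_date
1 | Carol Smith | 2024-09-04
2 | Tina Wilson | 2022-08-18
3 | Carol Smith | 2022-12-08
4 | Quinn Johnson | 2022-08-22
5 | Carol Smith | 2023-04-09
6 | Olivia Johnson | 2024-02-28
7 | Olivia Smith | 2022-11-22
8 | Carol Smith | 2022-10-13
9 | Olivia Smith | 2023-11-12
10 | Carol Smith | 2022-12-25
11 | Leo Jones | 2023-08-16
12 | Quinn Johnson | 2024-05-06
13 | Rose Wilson | 2022-04-13
14 | Tina Wilson | 2024-03-11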